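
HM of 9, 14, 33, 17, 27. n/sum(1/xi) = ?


Sum of reciprocals = 1/9 + 1/14 + 1/33 + 1/17 + 1/27 = 0.308703
HM = 5/0.308703 = 16.1968

HM = 16.1968


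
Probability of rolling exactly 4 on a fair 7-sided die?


Favorable outcomes (roll = 4): 1
Total outcomes = 7
P = 1/7 = 0.1429

P = 0.1429


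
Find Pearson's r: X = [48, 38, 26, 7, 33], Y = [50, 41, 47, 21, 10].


Mean X = 30.4000, Mean Y = 33.8000
SD X = 13.720058, SD Y = 15.612815
Cov = 103.880000
r = 103.880000/(13.720058*15.612815) = 0.4849

r = 0.4849


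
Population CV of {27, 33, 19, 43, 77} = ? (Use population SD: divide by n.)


Mean = 39.8000
SD = 20.1832
CV = (20.1832/39.8000)*100 = 50.7115%

CV = 50.7115%


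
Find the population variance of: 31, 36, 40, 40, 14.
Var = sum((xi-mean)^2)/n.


Mean = 32.2000
Squared deviations: 1.4400, 14.4400, 60.8400, 60.8400, 331.2400
Sum = 468.8000
Variance = 468.8000/5 = 93.7600

Variance = 93.7600


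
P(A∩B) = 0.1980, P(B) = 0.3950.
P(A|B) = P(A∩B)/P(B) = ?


P(A|B) = 0.1980/0.3950 = 0.5013

P(A|B) = 0.5013


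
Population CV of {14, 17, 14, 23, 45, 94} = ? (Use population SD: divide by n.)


Mean = 34.5000
SD = 28.6633
CV = (28.6633/34.5000)*100 = 83.0820%

CV = 83.0820%


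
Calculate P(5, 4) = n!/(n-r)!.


P(5,4) = 5!/1!
= 120/1
= 120

P(5,4) = 120


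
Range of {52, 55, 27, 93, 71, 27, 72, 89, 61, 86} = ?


Max = 93, Min = 27
Range = 93 - 27 = 66

Range = 66


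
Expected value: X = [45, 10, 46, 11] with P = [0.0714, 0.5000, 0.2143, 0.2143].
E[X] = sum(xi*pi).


E[X] = 45*0.0714 + 10*0.5000 + 46*0.2143 + 11*0.2143
= 3.2130 + 5.0000 + 9.8578 + 2.3573
= 20.4281

E[X] = 20.4281


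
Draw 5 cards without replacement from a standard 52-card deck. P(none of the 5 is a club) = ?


P(no clubs) = (39/52) × (38/51) × (37/50) × (36/49) × (35/48)
= 0.2215

P = 0.2215


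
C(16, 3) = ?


C(16,3) = 16!/(3! × 13!)
= 20922789888000/(6 × 6227020800)
= 560

C(16,3) = 560


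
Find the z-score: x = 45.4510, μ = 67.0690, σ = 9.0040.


z = (45.4510 - 67.0690)/9.0040
= -21.6180/9.0040
= -2.4009

z = -2.4009


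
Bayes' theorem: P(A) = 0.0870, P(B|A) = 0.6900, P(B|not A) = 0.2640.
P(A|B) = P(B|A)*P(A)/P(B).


P(B) = P(B|A)*P(A) + P(B|A')*P(A')
= 0.6900*0.0870 + 0.2640*0.9130
= 0.060030 + 0.241032 = 0.301062
P(A|B) = 0.060030/0.301062 = 0.1994

P(A|B) = 0.1994


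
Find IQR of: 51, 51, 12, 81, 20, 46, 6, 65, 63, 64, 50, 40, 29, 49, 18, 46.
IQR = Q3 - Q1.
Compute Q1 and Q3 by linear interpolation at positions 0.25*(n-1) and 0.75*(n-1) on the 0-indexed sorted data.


Sorted: 6, 12, 18, 20, 29, 40, 46, 46, 49, 50, 51, 51, 63, 64, 65, 81
Q1 (25th %ile) = 26.7500
Q3 (75th %ile) = 54.0000
IQR = 54.0000 - 26.7500 = 27.2500

IQR = 27.2500


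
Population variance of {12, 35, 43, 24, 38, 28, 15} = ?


Mean = 27.8571
Squared deviations: 251.4490, 51.0204, 229.3061, 14.8776, 102.8776, 0.0204, 165.3061
Sum = 814.8571
Variance = 814.8571/7 = 116.4082

Variance = 116.4082


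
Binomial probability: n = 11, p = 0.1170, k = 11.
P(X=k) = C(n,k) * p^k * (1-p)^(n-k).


C(11,11) = 1
p^11 = 5.623989e-11
(1-p)^0 = 1.000000
P = 1 * 5.623989e-11 * 1.000000 = 5.6240e-11

P(X=11) = 5.6240e-11


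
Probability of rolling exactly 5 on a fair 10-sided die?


Favorable outcomes (roll = 5): 1
Total outcomes = 10
P = 1/10 = 0.1000

P = 0.1000


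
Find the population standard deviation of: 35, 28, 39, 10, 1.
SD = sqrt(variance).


Mean = 22.6000
Variance = 215.4400
SD = sqrt(215.4400) = 14.6779

SD = 14.6779


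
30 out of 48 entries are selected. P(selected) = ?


P = 30/48 = 0.6250

P = 0.6250


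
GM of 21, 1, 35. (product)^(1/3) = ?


Product = 21 × 1 × 35 = 735
GM = 735^(1/3) = 9.0246

GM = 9.0246


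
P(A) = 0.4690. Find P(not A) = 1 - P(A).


P(not A) = 1 - 0.4690 = 0.5310

P(not A) = 0.5310


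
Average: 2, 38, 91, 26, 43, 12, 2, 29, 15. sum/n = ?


Sum = 2 + 38 + 91 + 26 + 43 + 12 + 2 + 29 + 15 = 258
n = 9
Mean = 258/9 = 28.6667

Mean = 28.6667


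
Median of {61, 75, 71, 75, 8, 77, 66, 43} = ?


Sorted: 8, 43, 61, 66, 71, 75, 75, 77
n = 8 (even)
Middle values: 66 and 71
Median = (66+71)/2 = 68.5000

Median = 68.5000


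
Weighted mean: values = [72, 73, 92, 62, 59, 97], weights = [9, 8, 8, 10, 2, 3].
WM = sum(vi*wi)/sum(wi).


Numerator = 72*9 + 73*8 + 92*8 + 62*10 + 59*2 + 97*3 = 2997
Denominator = 9 + 8 + 8 + 10 + 2 + 3 = 40
WM = 2997/40 = 74.9250

WM = 74.9250


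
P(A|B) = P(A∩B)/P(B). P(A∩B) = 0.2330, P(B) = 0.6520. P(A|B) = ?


P(A|B) = 0.2330/0.6520 = 0.3574

P(A|B) = 0.3574


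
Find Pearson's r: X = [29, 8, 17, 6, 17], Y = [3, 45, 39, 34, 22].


Mean X = 15.4000, Mean Y = 28.6000
SD X = 8.163333, SD Y = 14.867414
Cov = -102.840000
r = -102.840000/(8.163333*14.867414) = -0.8473

r = -0.8473


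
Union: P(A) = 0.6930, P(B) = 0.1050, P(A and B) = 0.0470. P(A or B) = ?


P(A∪B) = 0.6930 + 0.1050 - 0.0470
= 0.7980 - 0.0470
= 0.7510

P(A∪B) = 0.7510


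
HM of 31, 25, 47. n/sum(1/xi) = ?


Sum of reciprocals = 1/31 + 1/25 + 1/47 = 0.093535
HM = 3/0.093535 = 32.0737

HM = 32.0737


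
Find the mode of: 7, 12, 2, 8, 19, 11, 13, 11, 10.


Frequencies: 2:1, 7:1, 8:1, 10:1, 11:2, 12:1, 13:1, 19:1
Max frequency = 2
Mode = 11

Mode = 11


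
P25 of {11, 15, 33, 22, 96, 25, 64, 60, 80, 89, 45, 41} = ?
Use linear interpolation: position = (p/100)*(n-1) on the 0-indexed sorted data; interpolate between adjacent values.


Sorted: 11, 15, 22, 25, 33, 41, 45, 60, 64, 80, 89, 96
n = 12
Index = 25/100 * 11 = 2.7500
Lower = data[2] = 22, Upper = data[3] = 25
P25 = 22 + 0.7500*(3) = 24.2500

P25 = 24.2500


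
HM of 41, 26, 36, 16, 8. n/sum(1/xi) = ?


Sum of reciprocals = 1/41 + 1/26 + 1/36 + 1/16 + 1/8 = 0.278130
HM = 5/0.278130 = 17.9772

HM = 17.9772


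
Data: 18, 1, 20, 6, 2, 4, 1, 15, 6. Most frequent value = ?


Frequencies: 1:2, 2:1, 4:1, 6:2, 15:1, 18:1, 20:1
Max frequency = 2
Mode = 1, 6

Mode = 1, 6


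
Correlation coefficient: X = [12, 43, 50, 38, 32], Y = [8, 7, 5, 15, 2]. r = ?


Mean X = 35.0000, Mean Y = 7.4000
SD X = 12.930584, SD Y = 4.317407
Cov = -2.800000
r = -2.800000/(12.930584*4.317407) = -0.0502

r = -0.0502


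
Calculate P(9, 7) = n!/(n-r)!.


P(9,7) = 9!/2!
= 362880/2
= 181440

P(9,7) = 181440


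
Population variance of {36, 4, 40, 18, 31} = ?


Mean = 25.8000
Squared deviations: 104.0400, 475.2400, 201.6400, 60.8400, 27.0400
Sum = 868.8000
Variance = 868.8000/5 = 173.7600

Variance = 173.7600


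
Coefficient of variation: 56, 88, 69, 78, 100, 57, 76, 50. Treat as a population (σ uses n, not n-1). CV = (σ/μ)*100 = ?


Mean = 71.7500
SD = 16.0682
CV = (16.0682/71.7500)*100 = 22.3947%

CV = 22.3947%


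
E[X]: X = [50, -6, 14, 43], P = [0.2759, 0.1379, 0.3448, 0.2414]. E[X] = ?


E[X] = 50*0.2759 - 6*0.1379 + 14*0.3448 + 43*0.2414
= 13.7950 - 0.8274 + 4.8272 + 10.3802
= 28.1750

E[X] = 28.1750


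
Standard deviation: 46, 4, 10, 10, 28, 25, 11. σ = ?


Mean = 19.1429
Variance = 185.2653
SD = sqrt(185.2653) = 13.6112

SD = 13.6112


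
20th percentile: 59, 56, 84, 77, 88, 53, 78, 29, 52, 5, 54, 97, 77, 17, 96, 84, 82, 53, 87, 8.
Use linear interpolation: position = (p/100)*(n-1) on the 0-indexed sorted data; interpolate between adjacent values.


Sorted: 5, 8, 17, 29, 52, 53, 53, 54, 56, 59, 77, 77, 78, 82, 84, 84, 87, 88, 96, 97
n = 20
Index = 20/100 * 19 = 3.8000
Lower = data[3] = 29, Upper = data[4] = 52
P20 = 29 + 0.8000*(23) = 47.4000

P20 = 47.4000


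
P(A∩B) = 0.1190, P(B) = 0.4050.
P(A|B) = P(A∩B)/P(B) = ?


P(A|B) = 0.1190/0.4050 = 0.2938

P(A|B) = 0.2938


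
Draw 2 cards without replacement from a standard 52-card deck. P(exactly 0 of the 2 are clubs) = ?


Hypergeometric: P(X=0) = C(13,0)·C(39,2) / C(52,2)
= 1 × 741 / 1326
= 741/1326 = 0.5588

P = 0.5588


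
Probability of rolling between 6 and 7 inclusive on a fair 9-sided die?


Favorable outcomes (6 ≤ roll ≤ 7): 2
Total outcomes = 9
P = 2/9 = 0.2222

P = 0.2222


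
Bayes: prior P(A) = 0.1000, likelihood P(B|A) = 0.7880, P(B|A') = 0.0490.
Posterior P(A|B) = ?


P(B) = P(B|A)*P(A) + P(B|A')*P(A')
= 0.7880*0.1000 + 0.0490*0.9000
= 0.078800 + 0.044100 = 0.122900
P(A|B) = 0.078800/0.122900 = 0.6412

P(A|B) = 0.6412


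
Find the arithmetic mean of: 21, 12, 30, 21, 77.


Sum = 21 + 12 + 30 + 21 + 77 = 161
n = 5
Mean = 161/5 = 32.2000

Mean = 32.2000


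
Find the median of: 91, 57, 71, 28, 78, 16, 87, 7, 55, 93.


Sorted: 7, 16, 28, 55, 57, 71, 78, 87, 91, 93
n = 10 (even)
Middle values: 57 and 71
Median = (57+71)/2 = 64.0000

Median = 64.0000


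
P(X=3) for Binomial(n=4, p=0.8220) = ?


C(4,3) = 4
p^3 = 0.555412
(1-p)^1 = 0.178000
P = 4 * 0.555412 * 0.178000 = 0.3955

P(X=3) = 0.3955


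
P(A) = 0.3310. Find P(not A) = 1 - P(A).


P(not A) = 1 - 0.3310 = 0.6690

P(not A) = 0.6690


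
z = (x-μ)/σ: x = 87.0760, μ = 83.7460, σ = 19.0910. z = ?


z = (87.0760 - 83.7460)/19.0910
= 3.3300/19.0910
= 0.1744

z = 0.1744


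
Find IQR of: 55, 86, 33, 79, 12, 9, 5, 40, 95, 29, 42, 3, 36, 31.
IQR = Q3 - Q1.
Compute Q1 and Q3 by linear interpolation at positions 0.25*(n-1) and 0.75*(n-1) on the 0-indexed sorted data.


Sorted: 3, 5, 9, 12, 29, 31, 33, 36, 40, 42, 55, 79, 86, 95
Q1 (25th %ile) = 16.2500
Q3 (75th %ile) = 51.7500
IQR = 51.7500 - 16.2500 = 35.5000

IQR = 35.5000


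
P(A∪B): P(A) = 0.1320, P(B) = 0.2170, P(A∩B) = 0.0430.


P(A∪B) = 0.1320 + 0.2170 - 0.0430
= 0.3490 - 0.0430
= 0.3060

P(A∪B) = 0.3060


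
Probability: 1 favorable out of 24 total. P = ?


P = 1/24 = 0.0417

P = 0.0417


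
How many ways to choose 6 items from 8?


C(8,6) = 8!/(6! × 2!)
= 40320/(720 × 2)
= 28

C(8,6) = 28


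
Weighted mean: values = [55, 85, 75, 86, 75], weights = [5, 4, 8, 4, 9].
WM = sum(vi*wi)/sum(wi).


Numerator = 55*5 + 85*4 + 75*8 + 86*4 + 75*9 = 2234
Denominator = 5 + 4 + 8 + 4 + 9 = 30
WM = 2234/30 = 74.4667

WM = 74.4667


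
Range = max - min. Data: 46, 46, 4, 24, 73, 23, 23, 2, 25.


Max = 73, Min = 2
Range = 73 - 2 = 71

Range = 71


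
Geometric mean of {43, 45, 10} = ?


Product = 43 × 45 × 10 = 19350
GM = 19350^(1/3) = 26.8469

GM = 26.8469


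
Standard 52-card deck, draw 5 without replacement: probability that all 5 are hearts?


P(all hearts) = (13/52) × (12/51) × (11/50) × (10/49) × (9/48)
= 0.0005

P = 0.0005


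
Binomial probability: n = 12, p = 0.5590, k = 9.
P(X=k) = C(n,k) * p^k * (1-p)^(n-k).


C(12,9) = 220
p^9 = 0.005330
(1-p)^3 = 0.085766
P = 220 * 0.005330 * 0.085766 = 0.1006

P(X=9) = 0.1006


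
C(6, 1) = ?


C(6,1) = 6!/(1! × 5!)
= 720/(1 × 120)
= 6

C(6,1) = 6


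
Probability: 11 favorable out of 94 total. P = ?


P = 11/94 = 0.1170

P = 0.1170


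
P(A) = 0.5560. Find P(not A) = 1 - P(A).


P(not A) = 1 - 0.5560 = 0.4440

P(not A) = 0.4440


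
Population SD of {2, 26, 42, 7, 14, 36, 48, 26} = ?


Mean = 25.1250
Variance = 239.3594
SD = sqrt(239.3594) = 15.4712

SD = 15.4712


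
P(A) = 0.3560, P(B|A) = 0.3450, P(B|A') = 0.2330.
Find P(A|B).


P(B) = P(B|A)*P(A) + P(B|A')*P(A')
= 0.3450*0.3560 + 0.2330*0.6440
= 0.122820 + 0.150052 = 0.272872
P(A|B) = 0.122820/0.272872 = 0.4501

P(A|B) = 0.4501


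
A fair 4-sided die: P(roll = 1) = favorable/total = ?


Favorable outcomes (roll = 1): 1
Total outcomes = 4
P = 1/4 = 0.2500

P = 0.2500


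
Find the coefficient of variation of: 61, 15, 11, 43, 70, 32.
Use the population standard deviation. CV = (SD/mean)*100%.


Mean = 38.6667
SD = 21.8683
CV = (21.8683/38.6667)*100 = 56.5559%

CV = 56.5559%


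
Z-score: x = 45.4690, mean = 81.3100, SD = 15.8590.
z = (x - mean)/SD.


z = (45.4690 - 81.3100)/15.8590
= -35.8410/15.8590
= -2.2600

z = -2.2600


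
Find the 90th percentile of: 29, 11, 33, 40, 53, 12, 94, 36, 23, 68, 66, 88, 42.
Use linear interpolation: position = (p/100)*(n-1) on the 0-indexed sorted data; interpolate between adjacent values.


Sorted: 11, 12, 23, 29, 33, 36, 40, 42, 53, 66, 68, 88, 94
n = 13
Index = 90/100 * 12 = 10.8000
Lower = data[10] = 68, Upper = data[11] = 88
P90 = 68 + 0.8000*(20) = 84.0000

P90 = 84.0000


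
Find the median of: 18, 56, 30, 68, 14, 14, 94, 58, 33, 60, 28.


Sorted: 14, 14, 18, 28, 30, 33, 56, 58, 60, 68, 94
n = 11 (odd)
Middle value = 33

Median = 33


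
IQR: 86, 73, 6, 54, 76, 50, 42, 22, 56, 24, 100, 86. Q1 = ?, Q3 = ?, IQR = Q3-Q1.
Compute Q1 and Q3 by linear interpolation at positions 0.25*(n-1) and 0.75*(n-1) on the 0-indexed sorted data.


Sorted: 6, 22, 24, 42, 50, 54, 56, 73, 76, 86, 86, 100
Q1 (25th %ile) = 37.5000
Q3 (75th %ile) = 78.5000
IQR = 78.5000 - 37.5000 = 41.0000

IQR = 41.0000


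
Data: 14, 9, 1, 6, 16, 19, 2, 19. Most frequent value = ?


Frequencies: 1:1, 2:1, 6:1, 9:1, 14:1, 16:1, 19:2
Max frequency = 2
Mode = 19

Mode = 19


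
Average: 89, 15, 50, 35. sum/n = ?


Sum = 89 + 15 + 50 + 35 = 189
n = 4
Mean = 189/4 = 47.2500

Mean = 47.2500


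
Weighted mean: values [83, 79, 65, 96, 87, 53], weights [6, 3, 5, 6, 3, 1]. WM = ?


Numerator = 83*6 + 79*3 + 65*5 + 96*6 + 87*3 + 53*1 = 1950
Denominator = 6 + 3 + 5 + 6 + 3 + 1 = 24
WM = 1950/24 = 81.2500

WM = 81.2500


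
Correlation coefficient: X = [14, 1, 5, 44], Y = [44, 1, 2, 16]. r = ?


Mean X = 16.0000, Mean Y = 15.7500
SD X = 16.837458, SD Y = 17.354754
Cov = 80.750000
r = 80.750000/(16.837458*17.354754) = 0.2763

r = 0.2763


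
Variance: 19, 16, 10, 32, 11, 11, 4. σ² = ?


Mean = 14.7143
Squared deviations: 18.3673, 1.6531, 22.2245, 298.7959, 13.7959, 13.7959, 114.7959
Sum = 483.4286
Variance = 483.4286/7 = 69.0612

Variance = 69.0612


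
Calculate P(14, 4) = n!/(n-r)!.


P(14,4) = 14!/10!
= 87178291200/3628800
= 24024

P(14,4) = 24024


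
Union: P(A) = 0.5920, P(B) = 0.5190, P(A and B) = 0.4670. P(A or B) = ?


P(A∪B) = 0.5920 + 0.5190 - 0.4670
= 1.1110 - 0.4670
= 0.6440

P(A∪B) = 0.6440


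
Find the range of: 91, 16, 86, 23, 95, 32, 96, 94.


Max = 96, Min = 16
Range = 96 - 16 = 80

Range = 80


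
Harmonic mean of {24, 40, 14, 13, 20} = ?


Sum of reciprocals = 1/24 + 1/40 + 1/14 + 1/13 + 1/20 = 0.265018
HM = 5/0.265018 = 18.8666

HM = 18.8666


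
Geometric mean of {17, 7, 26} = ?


Product = 17 × 7 × 26 = 3094
GM = 3094^(1/3) = 14.5716

GM = 14.5716


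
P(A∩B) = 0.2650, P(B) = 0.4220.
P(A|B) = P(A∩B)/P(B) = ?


P(A|B) = 0.2650/0.4220 = 0.6280

P(A|B) = 0.6280


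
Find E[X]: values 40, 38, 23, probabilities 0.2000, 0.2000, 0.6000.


E[X] = 40*0.2000 + 38*0.2000 + 23*0.6000
= 8.0000 + 7.6000 + 13.8000
= 29.4000

E[X] = 29.4000


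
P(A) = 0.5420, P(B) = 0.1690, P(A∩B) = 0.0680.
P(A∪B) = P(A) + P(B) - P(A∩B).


P(A∪B) = 0.5420 + 0.1690 - 0.0680
= 0.7110 - 0.0680
= 0.6430

P(A∪B) = 0.6430


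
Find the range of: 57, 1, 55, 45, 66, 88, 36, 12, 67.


Max = 88, Min = 1
Range = 88 - 1 = 87

Range = 87


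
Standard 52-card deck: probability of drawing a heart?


13 hearts in 52 cards
P = 13/52 = 0.2500

P = 0.2500


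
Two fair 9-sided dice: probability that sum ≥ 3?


Total outcomes = 9×9 = 81
Favorable (sum ≥ 3): 80
P = 80/81 = 0.9877

P = 0.9877


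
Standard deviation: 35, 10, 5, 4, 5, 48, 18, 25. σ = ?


Mean = 18.7500
Variance = 228.9375
SD = sqrt(228.9375) = 15.1307

SD = 15.1307


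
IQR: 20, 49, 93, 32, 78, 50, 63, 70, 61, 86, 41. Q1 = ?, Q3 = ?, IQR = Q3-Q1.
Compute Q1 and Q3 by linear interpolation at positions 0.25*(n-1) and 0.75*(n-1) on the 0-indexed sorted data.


Sorted: 20, 32, 41, 49, 50, 61, 63, 70, 78, 86, 93
Q1 (25th %ile) = 45.0000
Q3 (75th %ile) = 74.0000
IQR = 74.0000 - 45.0000 = 29.0000

IQR = 29.0000


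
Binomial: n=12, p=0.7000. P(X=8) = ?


C(12,8) = 495
p^8 = 0.057648
(1-p)^4 = 0.008100
P = 495 * 0.057648 * 0.008100 = 0.2311

P(X=8) = 0.2311


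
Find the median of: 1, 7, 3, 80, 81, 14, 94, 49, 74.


Sorted: 1, 3, 7, 14, 49, 74, 80, 81, 94
n = 9 (odd)
Middle value = 49

Median = 49


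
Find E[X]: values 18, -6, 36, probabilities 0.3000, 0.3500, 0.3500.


E[X] = 18*0.3000 - 6*0.3500 + 36*0.3500
= 5.4000 - 2.1000 + 12.6000
= 15.9000

E[X] = 15.9000


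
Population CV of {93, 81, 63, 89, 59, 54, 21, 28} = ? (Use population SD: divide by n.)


Mean = 61.0000
SD = 24.8847
CV = (24.8847/61.0000)*100 = 40.7946%

CV = 40.7946%


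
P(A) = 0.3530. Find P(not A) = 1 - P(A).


P(not A) = 1 - 0.3530 = 0.6470

P(not A) = 0.6470


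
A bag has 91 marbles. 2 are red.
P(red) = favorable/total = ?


P = 2/91 = 0.0220

P = 0.0220


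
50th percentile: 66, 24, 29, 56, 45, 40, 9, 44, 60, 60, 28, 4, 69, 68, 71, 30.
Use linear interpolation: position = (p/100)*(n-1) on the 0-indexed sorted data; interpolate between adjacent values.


Sorted: 4, 9, 24, 28, 29, 30, 40, 44, 45, 56, 60, 60, 66, 68, 69, 71
n = 16
Index = 50/100 * 15 = 7.5000
Lower = data[7] = 44, Upper = data[8] = 45
P50 = 44 + 0.5000*(1) = 44.5000

P50 = 44.5000


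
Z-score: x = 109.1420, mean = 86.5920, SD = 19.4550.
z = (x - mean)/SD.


z = (109.1420 - 86.5920)/19.4550
= 22.5500/19.4550
= 1.1591

z = 1.1591


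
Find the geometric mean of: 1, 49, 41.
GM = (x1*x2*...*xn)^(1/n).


Product = 1 × 49 × 41 = 2009
GM = 2009^(1/3) = 12.6181

GM = 12.6181


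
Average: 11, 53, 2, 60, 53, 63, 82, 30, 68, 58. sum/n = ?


Sum = 11 + 53 + 2 + 60 + 53 + 63 + 82 + 30 + 68 + 58 = 480
n = 10
Mean = 480/10 = 48.0000

Mean = 48.0000


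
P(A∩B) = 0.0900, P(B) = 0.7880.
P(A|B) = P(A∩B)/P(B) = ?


P(A|B) = 0.0900/0.7880 = 0.1142

P(A|B) = 0.1142


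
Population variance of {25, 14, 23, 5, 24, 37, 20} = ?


Mean = 21.1429
Squared deviations: 14.8776, 51.0204, 3.4490, 260.5918, 8.1633, 251.4490, 1.3061
Sum = 590.8571
Variance = 590.8571/7 = 84.4082

Variance = 84.4082


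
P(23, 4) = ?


P(23,4) = 23!/19!
= 25852016738884976640000/121645100408832000
= 212520

P(23,4) = 212520


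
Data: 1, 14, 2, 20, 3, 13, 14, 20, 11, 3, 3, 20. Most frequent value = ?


Frequencies: 1:1, 2:1, 3:3, 11:1, 13:1, 14:2, 20:3
Max frequency = 3
Mode = 3, 20

Mode = 3, 20


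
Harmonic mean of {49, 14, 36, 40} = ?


Sum of reciprocals = 1/49 + 1/14 + 1/36 + 1/40 = 0.144615
HM = 4/0.144615 = 27.6597

HM = 27.6597


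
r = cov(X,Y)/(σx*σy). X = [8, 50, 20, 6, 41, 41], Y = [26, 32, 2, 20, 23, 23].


Mean X = 27.6667, Mean Y = 21.0000
SD X = 17.172329, SD Y = 9.273618
Cov = 61.333333
r = 61.333333/(17.172329*9.273618) = 0.3851

r = 0.3851


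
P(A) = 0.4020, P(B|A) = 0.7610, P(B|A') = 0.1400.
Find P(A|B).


P(B) = P(B|A)*P(A) + P(B|A')*P(A')
= 0.7610*0.4020 + 0.1400*0.5980
= 0.305922 + 0.083720 = 0.389642
P(A|B) = 0.305922/0.389642 = 0.7851

P(A|B) = 0.7851


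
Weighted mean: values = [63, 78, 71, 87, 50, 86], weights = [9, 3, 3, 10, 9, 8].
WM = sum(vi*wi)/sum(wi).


Numerator = 63*9 + 78*3 + 71*3 + 87*10 + 50*9 + 86*8 = 3022
Denominator = 9 + 3 + 3 + 10 + 9 + 8 = 42
WM = 3022/42 = 71.9524

WM = 71.9524


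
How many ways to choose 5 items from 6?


C(6,5) = 6!/(5! × 1!)
= 720/(120 × 1)
= 6

C(6,5) = 6


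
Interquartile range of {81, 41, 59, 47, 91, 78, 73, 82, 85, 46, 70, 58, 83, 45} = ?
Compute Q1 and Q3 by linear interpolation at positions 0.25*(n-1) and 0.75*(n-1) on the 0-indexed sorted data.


Sorted: 41, 45, 46, 47, 58, 59, 70, 73, 78, 81, 82, 83, 85, 91
Q1 (25th %ile) = 49.7500
Q3 (75th %ile) = 81.7500
IQR = 81.7500 - 49.7500 = 32.0000

IQR = 32.0000


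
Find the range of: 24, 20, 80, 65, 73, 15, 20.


Max = 80, Min = 15
Range = 80 - 15 = 65

Range = 65


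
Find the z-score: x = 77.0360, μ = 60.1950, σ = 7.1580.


z = (77.0360 - 60.1950)/7.1580
= 16.8410/7.1580
= 2.3528

z = 2.3528


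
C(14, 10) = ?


C(14,10) = 14!/(10! × 4!)
= 87178291200/(3628800 × 24)
= 1001

C(14,10) = 1001


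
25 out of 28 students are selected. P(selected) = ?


P = 25/28 = 0.8929

P = 0.8929


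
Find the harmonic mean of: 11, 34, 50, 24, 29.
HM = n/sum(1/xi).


Sum of reciprocals = 1/11 + 1/34 + 1/50 + 1/24 + 1/29 = 0.216470
HM = 5/0.216470 = 23.0979

HM = 23.0979


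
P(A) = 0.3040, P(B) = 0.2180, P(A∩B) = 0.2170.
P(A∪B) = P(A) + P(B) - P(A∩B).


P(A∪B) = 0.3040 + 0.2180 - 0.2170
= 0.5220 - 0.2170
= 0.3050

P(A∪B) = 0.3050


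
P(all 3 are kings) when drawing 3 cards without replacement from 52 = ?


P(all kings) = (4/52) × (3/51) × (2/50)
= 0.0002

P = 0.0002


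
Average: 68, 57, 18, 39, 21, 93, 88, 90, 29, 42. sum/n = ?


Sum = 68 + 57 + 18 + 39 + 21 + 93 + 88 + 90 + 29 + 42 = 545
n = 10
Mean = 545/10 = 54.5000

Mean = 54.5000


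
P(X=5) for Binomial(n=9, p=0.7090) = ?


C(9,5) = 126
p^5 = 0.179156
(1-p)^4 = 0.007171
P = 126 * 0.179156 * 0.007171 = 0.1619

P(X=5) = 0.1619


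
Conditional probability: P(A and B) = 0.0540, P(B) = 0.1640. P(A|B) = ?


P(A|B) = 0.0540/0.1640 = 0.3293

P(A|B) = 0.3293


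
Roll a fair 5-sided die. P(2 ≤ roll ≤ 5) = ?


Favorable outcomes (2 ≤ roll ≤ 5): 4
Total outcomes = 5
P = 4/5 = 0.8000

P = 0.8000


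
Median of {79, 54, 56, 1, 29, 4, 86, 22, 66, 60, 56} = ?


Sorted: 1, 4, 22, 29, 54, 56, 56, 60, 66, 79, 86
n = 11 (odd)
Middle value = 56

Median = 56


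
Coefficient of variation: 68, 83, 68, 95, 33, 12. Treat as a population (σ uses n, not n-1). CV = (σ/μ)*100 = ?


Mean = 59.8333
SD = 28.6206
CV = (28.6206/59.8333)*100 = 47.8339%

CV = 47.8339%


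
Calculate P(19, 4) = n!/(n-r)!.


P(19,4) = 19!/15!
= 121645100408832000/1307674368000
= 93024

P(19,4) = 93024


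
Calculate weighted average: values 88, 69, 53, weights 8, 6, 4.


Numerator = 88*8 + 69*6 + 53*4 = 1330
Denominator = 8 + 6 + 4 = 18
WM = 1330/18 = 73.8889

WM = 73.8889


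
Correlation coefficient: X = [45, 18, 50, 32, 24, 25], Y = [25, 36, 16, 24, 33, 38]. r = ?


Mean X = 32.3333, Mean Y = 28.6667
SD X = 11.556624, SD Y = 7.695598
Cov = -79.722222
r = -79.722222/(11.556624*7.695598) = -0.8964

r = -0.8964


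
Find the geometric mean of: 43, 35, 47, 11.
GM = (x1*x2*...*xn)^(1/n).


Product = 43 × 35 × 47 × 11 = 778085
GM = 778085^(1/4) = 29.7000

GM = 29.7000


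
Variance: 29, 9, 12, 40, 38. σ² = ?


Mean = 25.6000
Squared deviations: 11.5600, 275.5600, 184.9600, 207.3600, 153.7600
Sum = 833.2000
Variance = 833.2000/5 = 166.6400

Variance = 166.6400


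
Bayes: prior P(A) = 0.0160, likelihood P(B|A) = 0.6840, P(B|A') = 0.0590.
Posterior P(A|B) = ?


P(B) = P(B|A)*P(A) + P(B|A')*P(A')
= 0.6840*0.0160 + 0.0590*0.9840
= 0.010944 + 0.058056 = 0.069000
P(A|B) = 0.010944/0.069000 = 0.1586

P(A|B) = 0.1586


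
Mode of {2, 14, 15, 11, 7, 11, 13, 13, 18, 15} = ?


Frequencies: 2:1, 7:1, 11:2, 13:2, 14:1, 15:2, 18:1
Max frequency = 2
Mode = 11, 13, 15

Mode = 11, 13, 15


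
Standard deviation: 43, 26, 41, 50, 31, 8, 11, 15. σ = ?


Mean = 28.1250
Variance = 218.6094
SD = sqrt(218.6094) = 14.7854

SD = 14.7854


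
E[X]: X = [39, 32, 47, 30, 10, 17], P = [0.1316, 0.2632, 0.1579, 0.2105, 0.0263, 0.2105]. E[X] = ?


E[X] = 39*0.1316 + 32*0.2632 + 47*0.1579 + 30*0.2105 + 10*0.0263 + 17*0.2105
= 5.1324 + 8.4224 + 7.4213 + 6.3150 + 0.2630 + 3.5785
= 31.1326

E[X] = 31.1326


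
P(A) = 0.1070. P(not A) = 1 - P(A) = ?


P(not A) = 1 - 0.1070 = 0.8930

P(not A) = 0.8930


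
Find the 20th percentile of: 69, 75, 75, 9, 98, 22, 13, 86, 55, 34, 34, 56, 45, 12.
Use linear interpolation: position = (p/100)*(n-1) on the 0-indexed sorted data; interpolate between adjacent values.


Sorted: 9, 12, 13, 22, 34, 34, 45, 55, 56, 69, 75, 75, 86, 98
n = 14
Index = 20/100 * 13 = 2.6000
Lower = data[2] = 13, Upper = data[3] = 22
P20 = 13 + 0.6000*(9) = 18.4000

P20 = 18.4000


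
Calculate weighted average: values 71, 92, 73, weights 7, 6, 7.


Numerator = 71*7 + 92*6 + 73*7 = 1560
Denominator = 7 + 6 + 7 = 20
WM = 1560/20 = 78.0000

WM = 78.0000


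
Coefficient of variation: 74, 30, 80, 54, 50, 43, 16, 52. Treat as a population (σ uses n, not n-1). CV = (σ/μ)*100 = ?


Mean = 49.8750
SD = 19.6878
CV = (19.6878/49.8750)*100 = 39.4743%

CV = 39.4743%


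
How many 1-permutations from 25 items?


P(25,1) = 25!/24!
= 15511210043330985984000000/620448401733239439360000
= 25

P(25,1) = 25


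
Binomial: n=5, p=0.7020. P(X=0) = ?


C(5,0) = 1
p^0 = 1.000000
(1-p)^5 = 0.002350
P = 1 * 1.000000 * 0.002350 = 0.0024

P(X=0) = 0.0024


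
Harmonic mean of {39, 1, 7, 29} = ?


Sum of reciprocals = 1/39 + 1/1 + 1/7 + 1/29 = 1.202981
HM = 4/1.202981 = 3.3251

HM = 3.3251


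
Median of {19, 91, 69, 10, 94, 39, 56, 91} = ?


Sorted: 10, 19, 39, 56, 69, 91, 91, 94
n = 8 (even)
Middle values: 56 and 69
Median = (56+69)/2 = 62.5000

Median = 62.5000


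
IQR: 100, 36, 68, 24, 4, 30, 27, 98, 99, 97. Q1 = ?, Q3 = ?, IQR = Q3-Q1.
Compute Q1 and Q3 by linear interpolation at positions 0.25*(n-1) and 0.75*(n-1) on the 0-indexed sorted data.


Sorted: 4, 24, 27, 30, 36, 68, 97, 98, 99, 100
Q1 (25th %ile) = 27.7500
Q3 (75th %ile) = 97.7500
IQR = 97.7500 - 27.7500 = 70.0000

IQR = 70.0000


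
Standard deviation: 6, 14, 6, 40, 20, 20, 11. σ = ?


Mean = 16.7143
Variance = 119.0612
SD = sqrt(119.0612) = 10.9115

SD = 10.9115


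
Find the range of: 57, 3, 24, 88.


Max = 88, Min = 3
Range = 88 - 3 = 85

Range = 85


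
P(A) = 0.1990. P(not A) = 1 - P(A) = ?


P(not A) = 1 - 0.1990 = 0.8010

P(not A) = 0.8010


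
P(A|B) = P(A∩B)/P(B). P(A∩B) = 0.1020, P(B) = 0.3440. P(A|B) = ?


P(A|B) = 0.1020/0.3440 = 0.2965

P(A|B) = 0.2965


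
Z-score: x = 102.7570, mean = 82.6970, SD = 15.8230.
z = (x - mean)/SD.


z = (102.7570 - 82.6970)/15.8230
= 20.0600/15.8230
= 1.2678

z = 1.2678


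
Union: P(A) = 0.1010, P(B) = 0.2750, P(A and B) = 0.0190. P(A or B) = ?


P(A∪B) = 0.1010 + 0.2750 - 0.0190
= 0.3760 - 0.0190
= 0.3570

P(A∪B) = 0.3570


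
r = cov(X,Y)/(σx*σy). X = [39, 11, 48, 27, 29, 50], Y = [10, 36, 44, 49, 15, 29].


Mean X = 34.0000, Mean Y = 30.5000
SD X = 13.416408, SD Y = 14.244882
Cov = -19.333333
r = -19.333333/(13.416408*14.244882) = -0.1012

r = -0.1012


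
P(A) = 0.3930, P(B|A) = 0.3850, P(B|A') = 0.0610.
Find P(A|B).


P(B) = P(B|A)*P(A) + P(B|A')*P(A')
= 0.3850*0.3930 + 0.0610*0.6070
= 0.151305 + 0.037027 = 0.188332
P(A|B) = 0.151305/0.188332 = 0.8034

P(A|B) = 0.8034


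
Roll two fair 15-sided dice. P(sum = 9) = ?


Total outcomes = 15×15 = 225
Favorable (sum = 9): 8
P = 8/225 = 0.0356

P = 0.0356


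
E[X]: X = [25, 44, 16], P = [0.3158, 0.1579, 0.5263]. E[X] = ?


E[X] = 25*0.3158 + 44*0.1579 + 16*0.5263
= 7.8950 + 6.9476 + 8.4208
= 23.2634

E[X] = 23.2634


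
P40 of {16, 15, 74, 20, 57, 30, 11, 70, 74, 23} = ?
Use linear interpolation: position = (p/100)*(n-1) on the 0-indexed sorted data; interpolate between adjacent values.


Sorted: 11, 15, 16, 20, 23, 30, 57, 70, 74, 74
n = 10
Index = 40/100 * 9 = 3.6000
Lower = data[3] = 20, Upper = data[4] = 23
P40 = 20 + 0.6000*(3) = 21.8000

P40 = 21.8000


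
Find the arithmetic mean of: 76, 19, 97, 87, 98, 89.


Sum = 76 + 19 + 97 + 87 + 98 + 89 = 466
n = 6
Mean = 466/6 = 77.6667

Mean = 77.6667


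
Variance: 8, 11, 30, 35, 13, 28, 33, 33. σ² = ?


Mean = 23.8750
Squared deviations: 252.0156, 165.7656, 37.5156, 123.7656, 118.2656, 17.0156, 83.2656, 83.2656
Sum = 880.8750
Variance = 880.8750/8 = 110.1094

Variance = 110.1094


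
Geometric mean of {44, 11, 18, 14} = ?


Product = 44 × 11 × 18 × 14 = 121968
GM = 121968^(1/4) = 18.6879

GM = 18.6879


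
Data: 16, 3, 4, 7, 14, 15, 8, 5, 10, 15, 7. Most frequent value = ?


Frequencies: 3:1, 4:1, 5:1, 7:2, 8:1, 10:1, 14:1, 15:2, 16:1
Max frequency = 2
Mode = 7, 15

Mode = 7, 15


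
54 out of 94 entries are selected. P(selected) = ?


P = 54/94 = 0.5745

P = 0.5745


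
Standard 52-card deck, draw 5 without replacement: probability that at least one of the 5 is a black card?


P(at least one) = 1 - P(none)
P(none) = (26/52) × (25/51) × (24/50) × (23/49) × (22/48) = 0.025310
P(at least one) = 1 - 0.025310 = 0.9747

P = 0.9747


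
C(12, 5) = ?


C(12,5) = 12!/(5! × 7!)
= 479001600/(120 × 5040)
= 792

C(12,5) = 792


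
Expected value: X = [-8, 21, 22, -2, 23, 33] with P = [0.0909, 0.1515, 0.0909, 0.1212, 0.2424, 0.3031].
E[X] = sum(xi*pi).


E[X] = -8*0.0909 + 21*0.1515 + 22*0.0909 - 2*0.1212 + 23*0.2424 + 33*0.3031
= -0.7272 + 3.1815 + 1.9998 - 0.2424 + 5.5752 + 10.0023
= 19.7892

E[X] = 19.7892


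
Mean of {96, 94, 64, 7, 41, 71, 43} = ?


Sum = 96 + 94 + 64 + 7 + 41 + 71 + 43 = 416
n = 7
Mean = 416/7 = 59.4286

Mean = 59.4286


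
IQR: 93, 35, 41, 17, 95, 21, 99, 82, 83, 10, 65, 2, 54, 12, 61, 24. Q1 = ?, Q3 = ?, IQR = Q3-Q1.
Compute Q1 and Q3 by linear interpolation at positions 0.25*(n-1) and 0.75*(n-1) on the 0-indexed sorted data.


Sorted: 2, 10, 12, 17, 21, 24, 35, 41, 54, 61, 65, 82, 83, 93, 95, 99
Q1 (25th %ile) = 20.0000
Q3 (75th %ile) = 82.2500
IQR = 82.2500 - 20.0000 = 62.2500

IQR = 62.2500


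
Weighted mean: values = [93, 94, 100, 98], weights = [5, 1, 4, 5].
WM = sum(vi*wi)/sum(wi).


Numerator = 93*5 + 94*1 + 100*4 + 98*5 = 1449
Denominator = 5 + 1 + 4 + 5 = 15
WM = 1449/15 = 96.6000

WM = 96.6000


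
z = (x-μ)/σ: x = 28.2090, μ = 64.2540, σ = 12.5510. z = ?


z = (28.2090 - 64.2540)/12.5510
= -36.0450/12.5510
= -2.8719

z = -2.8719


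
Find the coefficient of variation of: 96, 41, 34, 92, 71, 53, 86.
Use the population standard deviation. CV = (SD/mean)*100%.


Mean = 67.5714
SD = 23.3045
CV = (23.3045/67.5714)*100 = 34.4888%

CV = 34.4888%


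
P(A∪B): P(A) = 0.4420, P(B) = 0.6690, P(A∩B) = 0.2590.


P(A∪B) = 0.4420 + 0.6690 - 0.2590
= 1.1110 - 0.2590
= 0.8520

P(A∪B) = 0.8520


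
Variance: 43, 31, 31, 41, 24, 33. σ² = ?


Mean = 33.8333
Squared deviations: 84.0278, 8.0278, 8.0278, 51.3611, 96.6944, 0.6944
Sum = 248.8333
Variance = 248.8333/6 = 41.4722

Variance = 41.4722


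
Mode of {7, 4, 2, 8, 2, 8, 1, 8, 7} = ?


Frequencies: 1:1, 2:2, 4:1, 7:2, 8:3
Max frequency = 3
Mode = 8

Mode = 8


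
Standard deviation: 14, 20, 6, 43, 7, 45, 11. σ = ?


Mean = 20.8571
Variance = 232.9796
SD = sqrt(232.9796) = 15.2637

SD = 15.2637


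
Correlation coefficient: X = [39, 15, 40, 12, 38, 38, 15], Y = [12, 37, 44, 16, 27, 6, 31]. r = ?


Mean X = 28.1429, Mean Y = 24.7143
SD X = 12.298996, SD Y = 12.847616
Cov = -24.959184
r = -24.959184/(12.298996*12.847616) = -0.1580

r = -0.1580


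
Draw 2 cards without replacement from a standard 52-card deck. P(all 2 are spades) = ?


P(all spades) = (13/52) × (12/51)
= 0.0588

P = 0.0588


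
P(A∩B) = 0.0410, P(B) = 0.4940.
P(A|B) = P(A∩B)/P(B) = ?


P(A|B) = 0.0410/0.4940 = 0.0830

P(A|B) = 0.0830


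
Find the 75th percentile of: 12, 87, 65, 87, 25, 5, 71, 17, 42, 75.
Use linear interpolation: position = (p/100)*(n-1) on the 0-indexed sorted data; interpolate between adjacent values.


Sorted: 5, 12, 17, 25, 42, 65, 71, 75, 87, 87
n = 10
Index = 75/100 * 9 = 6.7500
Lower = data[6] = 71, Upper = data[7] = 75
P75 = 71 + 0.7500*(4) = 74.0000

P75 = 74.0000


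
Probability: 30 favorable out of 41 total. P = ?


P = 30/41 = 0.7317

P = 0.7317


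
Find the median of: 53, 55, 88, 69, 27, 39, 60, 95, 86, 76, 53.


Sorted: 27, 39, 53, 53, 55, 60, 69, 76, 86, 88, 95
n = 11 (odd)
Middle value = 60

Median = 60


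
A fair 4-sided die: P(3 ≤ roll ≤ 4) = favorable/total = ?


Favorable outcomes (3 ≤ roll ≤ 4): 2
Total outcomes = 4
P = 2/4 = 0.5000

P = 0.5000


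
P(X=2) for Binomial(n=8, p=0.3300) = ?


C(8,2) = 28
p^2 = 0.108900
(1-p)^6 = 0.090458
P = 28 * 0.108900 * 0.090458 = 0.2758

P(X=2) = 0.2758


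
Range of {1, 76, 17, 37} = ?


Max = 76, Min = 1
Range = 76 - 1 = 75

Range = 75


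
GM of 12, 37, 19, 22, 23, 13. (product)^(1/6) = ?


Product = 12 × 37 × 19 × 22 × 23 × 13 = 55492008
GM = 55492008^(1/6) = 19.5301

GM = 19.5301


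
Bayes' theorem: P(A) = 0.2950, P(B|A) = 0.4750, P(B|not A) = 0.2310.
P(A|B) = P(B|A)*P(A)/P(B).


P(B) = P(B|A)*P(A) + P(B|A')*P(A')
= 0.4750*0.2950 + 0.2310*0.7050
= 0.140125 + 0.162855 = 0.302980
P(A|B) = 0.140125/0.302980 = 0.4625

P(A|B) = 0.4625


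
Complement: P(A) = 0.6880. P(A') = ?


P(not A) = 1 - 0.6880 = 0.3120

P(not A) = 0.3120


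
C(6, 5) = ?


C(6,5) = 6!/(5! × 1!)
= 720/(120 × 1)
= 6

C(6,5) = 6


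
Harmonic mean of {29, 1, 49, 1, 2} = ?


Sum of reciprocals = 1/29 + 1/1 + 1/49 + 1/1 + 1/2 = 2.554891
HM = 5/2.554891 = 1.9570

HM = 1.9570


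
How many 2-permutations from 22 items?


P(22,2) = 22!/20!
= 1124000727777607680000/2432902008176640000
= 462

P(22,2) = 462


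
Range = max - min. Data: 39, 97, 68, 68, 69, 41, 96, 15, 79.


Max = 97, Min = 15
Range = 97 - 15 = 82

Range = 82


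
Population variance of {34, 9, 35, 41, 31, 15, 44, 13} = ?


Mean = 27.7500
Squared deviations: 39.0625, 351.5625, 52.5625, 175.5625, 10.5625, 162.5625, 264.0625, 217.5625
Sum = 1273.5000
Variance = 1273.5000/8 = 159.1875

Variance = 159.1875


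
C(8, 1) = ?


C(8,1) = 8!/(1! × 7!)
= 40320/(1 × 5040)
= 8

C(8,1) = 8


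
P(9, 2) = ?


P(9,2) = 9!/7!
= 362880/5040
= 72

P(9,2) = 72


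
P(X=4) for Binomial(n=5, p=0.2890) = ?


C(5,4) = 5
p^4 = 0.006976
(1-p)^1 = 0.711000
P = 5 * 0.006976 * 0.711000 = 0.0248

P(X=4) = 0.0248


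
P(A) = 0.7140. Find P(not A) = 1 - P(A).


P(not A) = 1 - 0.7140 = 0.2860

P(not A) = 0.2860


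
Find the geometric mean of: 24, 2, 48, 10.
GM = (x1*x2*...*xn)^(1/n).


Product = 24 × 2 × 48 × 10 = 23040
GM = 23040^(1/4) = 12.3203

GM = 12.3203


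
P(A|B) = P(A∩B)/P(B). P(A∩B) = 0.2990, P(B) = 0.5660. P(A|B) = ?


P(A|B) = 0.2990/0.5660 = 0.5283

P(A|B) = 0.5283


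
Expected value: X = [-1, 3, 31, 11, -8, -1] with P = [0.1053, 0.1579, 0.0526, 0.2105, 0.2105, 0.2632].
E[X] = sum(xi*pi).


E[X] = -1*0.1053 + 3*0.1579 + 31*0.0526 + 11*0.2105 - 8*0.2105 - 1*0.2632
= -0.1053 + 0.4737 + 1.6306 + 2.3155 - 1.6840 - 0.2632
= 2.3673

E[X] = 2.3673


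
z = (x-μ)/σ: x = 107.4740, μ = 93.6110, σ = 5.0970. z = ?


z = (107.4740 - 93.6110)/5.0970
= 13.8630/5.0970
= 2.7198

z = 2.7198


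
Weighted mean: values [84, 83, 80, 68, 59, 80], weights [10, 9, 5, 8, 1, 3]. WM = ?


Numerator = 84*10 + 83*9 + 80*5 + 68*8 + 59*1 + 80*3 = 2830
Denominator = 10 + 9 + 5 + 8 + 1 + 3 = 36
WM = 2830/36 = 78.6111

WM = 78.6111


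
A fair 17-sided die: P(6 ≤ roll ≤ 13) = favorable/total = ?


Favorable outcomes (6 ≤ roll ≤ 13): 8
Total outcomes = 17
P = 8/17 = 0.4706

P = 0.4706


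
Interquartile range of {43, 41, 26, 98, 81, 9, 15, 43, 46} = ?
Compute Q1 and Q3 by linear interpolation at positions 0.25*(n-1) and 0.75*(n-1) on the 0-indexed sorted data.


Sorted: 9, 15, 26, 41, 43, 43, 46, 81, 98
Q1 (25th %ile) = 26.0000
Q3 (75th %ile) = 46.0000
IQR = 46.0000 - 26.0000 = 20.0000

IQR = 20.0000


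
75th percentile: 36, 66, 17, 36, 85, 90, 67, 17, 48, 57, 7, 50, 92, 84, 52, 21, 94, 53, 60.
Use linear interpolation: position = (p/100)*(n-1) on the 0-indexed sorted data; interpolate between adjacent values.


Sorted: 7, 17, 17, 21, 36, 36, 48, 50, 52, 53, 57, 60, 66, 67, 84, 85, 90, 92, 94
n = 19
Index = 75/100 * 18 = 13.5000
Lower = data[13] = 67, Upper = data[14] = 84
P75 = 67 + 0.5000*(17) = 75.5000

P75 = 75.5000


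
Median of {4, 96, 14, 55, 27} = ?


Sorted: 4, 14, 27, 55, 96
n = 5 (odd)
Middle value = 27

Median = 27


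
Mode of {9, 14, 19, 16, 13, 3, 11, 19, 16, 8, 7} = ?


Frequencies: 3:1, 7:1, 8:1, 9:1, 11:1, 13:1, 14:1, 16:2, 19:2
Max frequency = 2
Mode = 16, 19

Mode = 16, 19


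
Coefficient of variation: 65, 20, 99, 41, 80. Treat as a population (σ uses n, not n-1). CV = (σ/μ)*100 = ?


Mean = 61.0000
SD = 27.9356
CV = (27.9356/61.0000)*100 = 45.7961%

CV = 45.7961%


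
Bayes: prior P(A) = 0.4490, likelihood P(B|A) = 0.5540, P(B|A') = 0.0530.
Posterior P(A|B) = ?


P(B) = P(B|A)*P(A) + P(B|A')*P(A')
= 0.5540*0.4490 + 0.0530*0.5510
= 0.248746 + 0.029203 = 0.277949
P(A|B) = 0.248746/0.277949 = 0.8949

P(A|B) = 0.8949


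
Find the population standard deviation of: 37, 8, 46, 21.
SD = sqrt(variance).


Mean = 28.0000
Variance = 213.5000
SD = sqrt(213.5000) = 14.6116

SD = 14.6116


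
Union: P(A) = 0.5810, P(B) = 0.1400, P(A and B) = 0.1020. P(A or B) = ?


P(A∪B) = 0.5810 + 0.1400 - 0.1020
= 0.7210 - 0.1020
= 0.6190

P(A∪B) = 0.6190


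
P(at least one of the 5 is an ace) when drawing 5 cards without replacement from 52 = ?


P(at least one) = 1 - P(none)
P(none) = (48/52) × (47/51) × (46/50) × (45/49) × (44/48) = 0.658842
P(at least one) = 1 - 0.658842 = 0.3412

P = 0.3412


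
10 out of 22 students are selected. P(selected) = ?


P = 10/22 = 0.4545

P = 0.4545


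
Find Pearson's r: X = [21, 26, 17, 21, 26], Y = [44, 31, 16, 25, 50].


Mean X = 22.2000, Mean Y = 33.2000
SD X = 3.429286, SD Y = 12.383860
Cov = 28.360000
r = 28.360000/(3.429286*12.383860) = 0.6678

r = 0.6678


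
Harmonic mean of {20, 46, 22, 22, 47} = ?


Sum of reciprocals = 1/20 + 1/46 + 1/22 + 1/22 + 1/47 = 0.183925
HM = 5/0.183925 = 27.1850

HM = 27.1850


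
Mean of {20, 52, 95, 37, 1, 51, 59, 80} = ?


Sum = 20 + 52 + 95 + 37 + 1 + 51 + 59 + 80 = 395
n = 8
Mean = 395/8 = 49.3750

Mean = 49.3750


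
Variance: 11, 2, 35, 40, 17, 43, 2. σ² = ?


Mean = 21.4286
Squared deviations: 108.7551, 377.4694, 184.1837, 344.8980, 19.6122, 465.3265, 377.4694
Sum = 1877.7143
Variance = 1877.7143/7 = 268.2449

Variance = 268.2449


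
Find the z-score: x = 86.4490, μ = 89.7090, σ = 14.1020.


z = (86.4490 - 89.7090)/14.1020
= -3.2600/14.1020
= -0.2312

z = -0.2312


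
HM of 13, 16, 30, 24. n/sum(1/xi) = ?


Sum of reciprocals = 1/13 + 1/16 + 1/30 + 1/24 = 0.214423
HM = 4/0.214423 = 18.6547

HM = 18.6547


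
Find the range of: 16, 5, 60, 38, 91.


Max = 91, Min = 5
Range = 91 - 5 = 86

Range = 86


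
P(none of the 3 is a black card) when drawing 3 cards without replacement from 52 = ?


P(no black cards) = (26/52) × (25/51) × (24/50)
= 0.1176

P = 0.1176


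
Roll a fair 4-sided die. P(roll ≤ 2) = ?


Favorable outcomes (roll ≤ 2): 2
Total outcomes = 4
P = 2/4 = 0.5000

P = 0.5000


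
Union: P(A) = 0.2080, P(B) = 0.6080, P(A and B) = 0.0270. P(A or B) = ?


P(A∪B) = 0.2080 + 0.6080 - 0.0270
= 0.8160 - 0.0270
= 0.7890

P(A∪B) = 0.7890


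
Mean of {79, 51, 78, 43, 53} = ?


Sum = 79 + 51 + 78 + 43 + 53 = 304
n = 5
Mean = 304/5 = 60.8000

Mean = 60.8000


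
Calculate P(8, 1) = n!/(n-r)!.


P(8,1) = 8!/7!
= 40320/5040
= 8

P(8,1) = 8


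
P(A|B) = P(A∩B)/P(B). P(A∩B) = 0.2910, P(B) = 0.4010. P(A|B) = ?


P(A|B) = 0.2910/0.4010 = 0.7257

P(A|B) = 0.7257


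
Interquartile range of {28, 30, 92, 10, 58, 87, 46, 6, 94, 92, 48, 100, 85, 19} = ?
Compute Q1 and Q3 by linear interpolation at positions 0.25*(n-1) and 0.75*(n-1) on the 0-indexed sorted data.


Sorted: 6, 10, 19, 28, 30, 46, 48, 58, 85, 87, 92, 92, 94, 100
Q1 (25th %ile) = 28.5000
Q3 (75th %ile) = 90.7500
IQR = 90.7500 - 28.5000 = 62.2500

IQR = 62.2500


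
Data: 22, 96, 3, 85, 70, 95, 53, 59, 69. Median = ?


Sorted: 3, 22, 53, 59, 69, 70, 85, 95, 96
n = 9 (odd)
Middle value = 69

Median = 69


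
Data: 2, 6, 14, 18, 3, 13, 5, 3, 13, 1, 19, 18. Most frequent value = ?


Frequencies: 1:1, 2:1, 3:2, 5:1, 6:1, 13:2, 14:1, 18:2, 19:1
Max frequency = 2
Mode = 3, 13, 18

Mode = 3, 13, 18
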